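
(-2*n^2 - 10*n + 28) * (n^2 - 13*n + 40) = -2*n^4 + 16*n^3 + 78*n^2 - 764*n + 1120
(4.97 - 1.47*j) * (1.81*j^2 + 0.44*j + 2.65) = -2.6607*j^3 + 8.3489*j^2 - 1.7087*j + 13.1705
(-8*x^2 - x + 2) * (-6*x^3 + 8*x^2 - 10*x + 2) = 48*x^5 - 58*x^4 + 60*x^3 + 10*x^2 - 22*x + 4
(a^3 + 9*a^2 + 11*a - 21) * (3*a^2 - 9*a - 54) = 3*a^5 + 18*a^4 - 102*a^3 - 648*a^2 - 405*a + 1134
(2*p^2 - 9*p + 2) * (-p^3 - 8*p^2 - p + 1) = -2*p^5 - 7*p^4 + 68*p^3 - 5*p^2 - 11*p + 2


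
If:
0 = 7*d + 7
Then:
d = -1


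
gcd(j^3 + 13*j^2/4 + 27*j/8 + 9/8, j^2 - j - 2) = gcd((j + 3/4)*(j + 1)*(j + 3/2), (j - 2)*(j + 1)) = j + 1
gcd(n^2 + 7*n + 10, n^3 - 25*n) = n + 5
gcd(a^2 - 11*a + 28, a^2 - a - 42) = a - 7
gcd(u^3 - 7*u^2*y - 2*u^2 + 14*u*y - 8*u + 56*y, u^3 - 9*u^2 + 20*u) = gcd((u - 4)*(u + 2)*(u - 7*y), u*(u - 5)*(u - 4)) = u - 4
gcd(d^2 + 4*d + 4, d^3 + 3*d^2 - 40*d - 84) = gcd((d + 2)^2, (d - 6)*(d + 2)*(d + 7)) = d + 2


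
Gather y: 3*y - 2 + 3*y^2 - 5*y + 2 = 3*y^2 - 2*y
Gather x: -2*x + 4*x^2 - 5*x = 4*x^2 - 7*x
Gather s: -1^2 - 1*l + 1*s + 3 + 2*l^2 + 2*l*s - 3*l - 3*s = 2*l^2 - 4*l + s*(2*l - 2) + 2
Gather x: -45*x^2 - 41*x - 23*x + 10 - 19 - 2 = -45*x^2 - 64*x - 11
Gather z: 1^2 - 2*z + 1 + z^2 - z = z^2 - 3*z + 2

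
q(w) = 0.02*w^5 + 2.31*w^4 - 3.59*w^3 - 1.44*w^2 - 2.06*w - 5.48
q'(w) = 0.1*w^4 + 9.24*w^3 - 10.77*w^2 - 2.88*w - 2.06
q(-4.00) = 780.36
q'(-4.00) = -728.62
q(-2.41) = 117.67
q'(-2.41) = -183.64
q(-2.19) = 81.96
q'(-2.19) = -142.16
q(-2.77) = 198.21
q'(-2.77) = -267.22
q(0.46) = -6.98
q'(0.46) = -4.76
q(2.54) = 19.43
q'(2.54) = 76.72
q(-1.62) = 25.03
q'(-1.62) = -64.25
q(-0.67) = -3.20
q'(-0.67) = -7.72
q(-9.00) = 16488.46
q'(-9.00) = -6928.37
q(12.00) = 46435.72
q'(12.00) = 16452.82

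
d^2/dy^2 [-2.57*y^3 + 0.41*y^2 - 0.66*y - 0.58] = 0.82 - 15.42*y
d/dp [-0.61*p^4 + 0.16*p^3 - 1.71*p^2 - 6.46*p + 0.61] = -2.44*p^3 + 0.48*p^2 - 3.42*p - 6.46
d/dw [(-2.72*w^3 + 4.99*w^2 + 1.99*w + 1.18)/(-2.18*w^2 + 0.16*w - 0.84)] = (5.9296*w^4 - 0.870400000000004*w^3 + 11.991*w^2 - 3.2384*w - 1.8604)/(4.7524*w^4 - 0.6976*w^3 + 3.688*w^2 - 0.2688*w + 0.7056)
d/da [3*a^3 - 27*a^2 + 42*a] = 9*a^2 - 54*a + 42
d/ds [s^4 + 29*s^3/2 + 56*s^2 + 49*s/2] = 4*s^3 + 87*s^2/2 + 112*s + 49/2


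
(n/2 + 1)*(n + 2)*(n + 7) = n^3/2 + 11*n^2/2 + 16*n + 14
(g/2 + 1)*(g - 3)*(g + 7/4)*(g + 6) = g^4/2 + 27*g^3/8 - 13*g^2/8 - 57*g/2 - 63/2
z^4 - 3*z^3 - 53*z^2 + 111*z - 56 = (z - 8)*(z - 1)^2*(z + 7)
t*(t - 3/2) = t^2 - 3*t/2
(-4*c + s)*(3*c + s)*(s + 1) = -12*c^2*s - 12*c^2 - c*s^2 - c*s + s^3 + s^2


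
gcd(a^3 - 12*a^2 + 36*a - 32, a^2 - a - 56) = a - 8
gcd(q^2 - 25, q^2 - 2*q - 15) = q - 5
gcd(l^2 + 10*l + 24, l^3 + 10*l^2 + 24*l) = l^2 + 10*l + 24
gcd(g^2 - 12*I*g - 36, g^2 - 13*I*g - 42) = g - 6*I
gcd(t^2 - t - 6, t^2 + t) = 1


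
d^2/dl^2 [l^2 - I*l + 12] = 2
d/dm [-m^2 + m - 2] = 1 - 2*m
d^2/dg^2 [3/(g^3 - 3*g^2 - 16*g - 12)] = 6*(3*(1 - g)*(-g^3 + 3*g^2 + 16*g + 12) - (-3*g^2 + 6*g + 16)^2)/(-g^3 + 3*g^2 + 16*g + 12)^3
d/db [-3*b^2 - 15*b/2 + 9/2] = -6*b - 15/2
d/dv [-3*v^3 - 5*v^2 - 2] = v*(-9*v - 10)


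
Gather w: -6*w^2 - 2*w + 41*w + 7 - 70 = -6*w^2 + 39*w - 63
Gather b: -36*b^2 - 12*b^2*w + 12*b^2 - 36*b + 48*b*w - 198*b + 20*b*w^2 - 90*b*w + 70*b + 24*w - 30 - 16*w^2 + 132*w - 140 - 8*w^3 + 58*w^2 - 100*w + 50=b^2*(-12*w - 24) + b*(20*w^2 - 42*w - 164) - 8*w^3 + 42*w^2 + 56*w - 120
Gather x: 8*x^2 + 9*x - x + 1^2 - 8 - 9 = 8*x^2 + 8*x - 16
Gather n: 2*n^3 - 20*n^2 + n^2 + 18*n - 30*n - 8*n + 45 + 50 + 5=2*n^3 - 19*n^2 - 20*n + 100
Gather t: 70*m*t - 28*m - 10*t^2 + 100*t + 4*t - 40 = -28*m - 10*t^2 + t*(70*m + 104) - 40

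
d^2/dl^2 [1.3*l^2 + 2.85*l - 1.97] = 2.60000000000000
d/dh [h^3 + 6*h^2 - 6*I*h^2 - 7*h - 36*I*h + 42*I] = 3*h^2 + 12*h*(1 - I) - 7 - 36*I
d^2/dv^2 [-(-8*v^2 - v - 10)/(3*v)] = 20/(3*v^3)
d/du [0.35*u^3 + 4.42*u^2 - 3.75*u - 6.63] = 1.05*u^2 + 8.84*u - 3.75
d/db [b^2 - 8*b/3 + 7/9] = 2*b - 8/3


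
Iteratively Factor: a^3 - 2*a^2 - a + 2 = (a - 2)*(a^2 - 1) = (a - 2)*(a - 1)*(a + 1)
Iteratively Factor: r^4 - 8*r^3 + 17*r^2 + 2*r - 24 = (r + 1)*(r^3 - 9*r^2 + 26*r - 24) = (r - 3)*(r + 1)*(r^2 - 6*r + 8) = (r - 4)*(r - 3)*(r + 1)*(r - 2)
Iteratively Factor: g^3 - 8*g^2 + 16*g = (g - 4)*(g^2 - 4*g) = g*(g - 4)*(g - 4)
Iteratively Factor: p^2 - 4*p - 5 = (p - 5)*(p + 1)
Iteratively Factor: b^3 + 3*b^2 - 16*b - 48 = (b + 3)*(b^2 - 16) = (b - 4)*(b + 3)*(b + 4)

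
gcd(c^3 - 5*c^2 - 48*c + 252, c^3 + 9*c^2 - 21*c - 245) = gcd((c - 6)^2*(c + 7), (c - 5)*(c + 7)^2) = c + 7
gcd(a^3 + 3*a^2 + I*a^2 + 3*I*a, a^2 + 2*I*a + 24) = 1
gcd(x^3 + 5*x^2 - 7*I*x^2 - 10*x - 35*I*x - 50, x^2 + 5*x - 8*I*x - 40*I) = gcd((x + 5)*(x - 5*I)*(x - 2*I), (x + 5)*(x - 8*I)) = x + 5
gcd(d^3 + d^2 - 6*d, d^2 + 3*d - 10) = d - 2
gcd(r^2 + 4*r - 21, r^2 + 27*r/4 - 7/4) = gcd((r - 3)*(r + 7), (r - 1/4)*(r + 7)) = r + 7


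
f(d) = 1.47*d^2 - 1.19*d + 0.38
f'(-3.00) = -10.01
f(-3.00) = 17.18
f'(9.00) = 25.27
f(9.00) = 108.74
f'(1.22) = 2.40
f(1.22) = 1.12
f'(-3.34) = -11.01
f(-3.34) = 20.75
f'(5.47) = 14.89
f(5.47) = 37.85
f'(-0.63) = -3.04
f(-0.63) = 1.71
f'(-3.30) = -10.89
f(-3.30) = 20.32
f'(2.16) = 5.16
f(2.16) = 4.67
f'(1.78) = 4.04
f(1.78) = 2.92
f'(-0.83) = -3.63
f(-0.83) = 2.38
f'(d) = 2.94*d - 1.19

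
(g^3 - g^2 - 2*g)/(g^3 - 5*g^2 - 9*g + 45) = g*(g^2 - g - 2)/(g^3 - 5*g^2 - 9*g + 45)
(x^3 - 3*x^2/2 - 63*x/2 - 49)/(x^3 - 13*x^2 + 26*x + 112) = (x + 7/2)/(x - 8)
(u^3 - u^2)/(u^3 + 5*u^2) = (u - 1)/(u + 5)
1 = 1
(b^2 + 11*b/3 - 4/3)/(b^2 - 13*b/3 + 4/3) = (b + 4)/(b - 4)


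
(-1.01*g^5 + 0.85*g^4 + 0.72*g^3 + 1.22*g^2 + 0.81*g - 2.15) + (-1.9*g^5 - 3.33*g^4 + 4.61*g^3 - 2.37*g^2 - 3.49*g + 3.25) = -2.91*g^5 - 2.48*g^4 + 5.33*g^3 - 1.15*g^2 - 2.68*g + 1.1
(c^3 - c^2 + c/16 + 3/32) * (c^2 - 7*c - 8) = c^5 - 8*c^4 - 15*c^3/16 + 245*c^2/32 - 37*c/32 - 3/4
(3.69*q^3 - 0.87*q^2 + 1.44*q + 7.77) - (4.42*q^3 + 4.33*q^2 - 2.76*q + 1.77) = -0.73*q^3 - 5.2*q^2 + 4.2*q + 6.0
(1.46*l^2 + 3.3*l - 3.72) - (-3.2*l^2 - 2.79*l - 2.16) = 4.66*l^2 + 6.09*l - 1.56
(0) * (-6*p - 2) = 0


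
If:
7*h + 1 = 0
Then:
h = -1/7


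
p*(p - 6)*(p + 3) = p^3 - 3*p^2 - 18*p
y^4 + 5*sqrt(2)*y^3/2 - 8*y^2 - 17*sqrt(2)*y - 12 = (y - 2*sqrt(2))*(y + sqrt(2)/2)*(y + sqrt(2))*(y + 3*sqrt(2))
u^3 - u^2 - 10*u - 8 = (u - 4)*(u + 1)*(u + 2)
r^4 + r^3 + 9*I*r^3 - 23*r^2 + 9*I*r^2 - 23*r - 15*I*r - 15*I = (r + 1)*(r + I)*(r + 3*I)*(r + 5*I)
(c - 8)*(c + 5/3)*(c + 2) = c^3 - 13*c^2/3 - 26*c - 80/3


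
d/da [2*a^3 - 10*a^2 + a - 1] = 6*a^2 - 20*a + 1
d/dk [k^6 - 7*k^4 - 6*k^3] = k^2*(6*k^3 - 28*k - 18)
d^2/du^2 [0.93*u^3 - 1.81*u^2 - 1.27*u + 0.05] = 5.58*u - 3.62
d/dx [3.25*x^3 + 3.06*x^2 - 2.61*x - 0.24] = 9.75*x^2 + 6.12*x - 2.61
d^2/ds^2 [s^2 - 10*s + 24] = 2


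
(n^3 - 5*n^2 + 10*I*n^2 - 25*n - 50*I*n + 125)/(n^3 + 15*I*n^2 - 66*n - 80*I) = (n^2 + 5*n*(-1 + I) - 25*I)/(n^2 + 10*I*n - 16)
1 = 1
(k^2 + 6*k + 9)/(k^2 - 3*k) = (k^2 + 6*k + 9)/(k*(k - 3))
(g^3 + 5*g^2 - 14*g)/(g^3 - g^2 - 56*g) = (g - 2)/(g - 8)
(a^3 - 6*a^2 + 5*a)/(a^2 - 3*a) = (a^2 - 6*a + 5)/(a - 3)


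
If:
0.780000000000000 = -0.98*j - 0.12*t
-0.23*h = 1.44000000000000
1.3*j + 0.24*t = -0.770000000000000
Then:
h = -6.26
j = -1.20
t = 3.28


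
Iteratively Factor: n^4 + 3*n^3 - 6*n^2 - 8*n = (n + 4)*(n^3 - n^2 - 2*n) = n*(n + 4)*(n^2 - n - 2) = n*(n + 1)*(n + 4)*(n - 2)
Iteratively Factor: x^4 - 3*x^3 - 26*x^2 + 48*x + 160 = (x - 5)*(x^3 + 2*x^2 - 16*x - 32) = (x - 5)*(x + 2)*(x^2 - 16) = (x - 5)*(x + 2)*(x + 4)*(x - 4)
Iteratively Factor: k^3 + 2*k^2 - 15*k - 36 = (k + 3)*(k^2 - k - 12) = (k + 3)^2*(k - 4)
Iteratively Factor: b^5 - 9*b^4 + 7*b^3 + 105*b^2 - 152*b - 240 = (b + 3)*(b^4 - 12*b^3 + 43*b^2 - 24*b - 80) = (b - 4)*(b + 3)*(b^3 - 8*b^2 + 11*b + 20) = (b - 4)*(b + 1)*(b + 3)*(b^2 - 9*b + 20) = (b - 5)*(b - 4)*(b + 1)*(b + 3)*(b - 4)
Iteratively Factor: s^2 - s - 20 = (s - 5)*(s + 4)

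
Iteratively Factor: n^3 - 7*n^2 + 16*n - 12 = (n - 2)*(n^2 - 5*n + 6) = (n - 2)^2*(n - 3)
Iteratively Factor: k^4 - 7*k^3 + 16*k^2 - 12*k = (k - 2)*(k^3 - 5*k^2 + 6*k) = (k - 3)*(k - 2)*(k^2 - 2*k) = k*(k - 3)*(k - 2)*(k - 2)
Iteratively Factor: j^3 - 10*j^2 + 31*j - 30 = (j - 2)*(j^2 - 8*j + 15) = (j - 5)*(j - 2)*(j - 3)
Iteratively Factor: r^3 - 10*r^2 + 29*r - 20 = (r - 1)*(r^2 - 9*r + 20) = (r - 5)*(r - 1)*(r - 4)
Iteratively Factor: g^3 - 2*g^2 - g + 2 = (g - 2)*(g^2 - 1) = (g - 2)*(g - 1)*(g + 1)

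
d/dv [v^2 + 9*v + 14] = 2*v + 9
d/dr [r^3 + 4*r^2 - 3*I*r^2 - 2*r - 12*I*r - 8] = 3*r^2 + r*(8 - 6*I) - 2 - 12*I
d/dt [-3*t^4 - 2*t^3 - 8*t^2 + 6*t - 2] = -12*t^3 - 6*t^2 - 16*t + 6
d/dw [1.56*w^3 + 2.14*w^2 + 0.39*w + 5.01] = 4.68*w^2 + 4.28*w + 0.39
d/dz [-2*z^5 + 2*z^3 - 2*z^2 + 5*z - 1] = -10*z^4 + 6*z^2 - 4*z + 5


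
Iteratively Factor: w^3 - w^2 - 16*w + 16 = (w + 4)*(w^2 - 5*w + 4) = (w - 4)*(w + 4)*(w - 1)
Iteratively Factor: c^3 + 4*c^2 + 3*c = (c + 1)*(c^2 + 3*c) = c*(c + 1)*(c + 3)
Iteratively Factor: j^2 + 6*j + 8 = (j + 4)*(j + 2)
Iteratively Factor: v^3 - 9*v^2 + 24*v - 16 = (v - 1)*(v^2 - 8*v + 16) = (v - 4)*(v - 1)*(v - 4)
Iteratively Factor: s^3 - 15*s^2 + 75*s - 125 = (s - 5)*(s^2 - 10*s + 25) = (s - 5)^2*(s - 5)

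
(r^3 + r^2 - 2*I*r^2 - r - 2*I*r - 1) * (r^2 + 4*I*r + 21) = r^5 + r^4 + 2*I*r^4 + 28*r^3 + 2*I*r^3 + 28*r^2 - 46*I*r^2 - 21*r - 46*I*r - 21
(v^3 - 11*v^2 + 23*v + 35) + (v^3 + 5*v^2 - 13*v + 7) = 2*v^3 - 6*v^2 + 10*v + 42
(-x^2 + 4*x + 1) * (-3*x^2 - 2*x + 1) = 3*x^4 - 10*x^3 - 12*x^2 + 2*x + 1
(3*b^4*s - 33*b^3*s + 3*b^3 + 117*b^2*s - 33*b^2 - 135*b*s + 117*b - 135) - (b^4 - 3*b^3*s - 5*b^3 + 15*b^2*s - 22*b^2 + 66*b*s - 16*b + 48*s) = 3*b^4*s - b^4 - 30*b^3*s + 8*b^3 + 102*b^2*s - 11*b^2 - 201*b*s + 133*b - 48*s - 135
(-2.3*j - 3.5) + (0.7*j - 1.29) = -1.6*j - 4.79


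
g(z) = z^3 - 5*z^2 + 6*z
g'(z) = 3*z^2 - 10*z + 6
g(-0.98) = -11.62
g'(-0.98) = 18.68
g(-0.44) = -3.69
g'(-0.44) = 10.98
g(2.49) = -0.62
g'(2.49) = -0.30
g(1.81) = 0.41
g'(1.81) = -2.27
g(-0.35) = -2.76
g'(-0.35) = 9.87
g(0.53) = 1.92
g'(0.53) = 1.54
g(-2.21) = -48.47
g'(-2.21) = 42.75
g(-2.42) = -57.97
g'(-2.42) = 47.77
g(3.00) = 0.00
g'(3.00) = 3.00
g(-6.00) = -432.00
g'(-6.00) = 174.00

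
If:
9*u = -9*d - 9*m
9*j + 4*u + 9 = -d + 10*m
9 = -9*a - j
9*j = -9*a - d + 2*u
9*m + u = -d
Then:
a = -1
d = 3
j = 0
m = 0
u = -3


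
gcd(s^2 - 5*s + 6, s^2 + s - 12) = s - 3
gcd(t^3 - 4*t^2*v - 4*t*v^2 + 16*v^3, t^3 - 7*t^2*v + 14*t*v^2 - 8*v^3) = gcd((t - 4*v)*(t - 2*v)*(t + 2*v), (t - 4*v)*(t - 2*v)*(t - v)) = t^2 - 6*t*v + 8*v^2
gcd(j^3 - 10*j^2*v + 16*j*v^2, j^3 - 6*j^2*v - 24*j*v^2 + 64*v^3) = j^2 - 10*j*v + 16*v^2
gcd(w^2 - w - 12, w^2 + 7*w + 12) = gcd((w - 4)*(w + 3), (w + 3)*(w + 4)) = w + 3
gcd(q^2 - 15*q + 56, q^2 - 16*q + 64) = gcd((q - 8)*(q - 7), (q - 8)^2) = q - 8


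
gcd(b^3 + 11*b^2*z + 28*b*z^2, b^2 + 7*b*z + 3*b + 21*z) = b + 7*z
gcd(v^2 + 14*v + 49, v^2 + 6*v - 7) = v + 7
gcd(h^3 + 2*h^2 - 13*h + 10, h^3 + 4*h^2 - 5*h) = h^2 + 4*h - 5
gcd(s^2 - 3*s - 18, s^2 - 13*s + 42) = s - 6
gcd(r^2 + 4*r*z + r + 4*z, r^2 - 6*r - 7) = r + 1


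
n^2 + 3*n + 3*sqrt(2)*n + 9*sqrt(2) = (n + 3)*(n + 3*sqrt(2))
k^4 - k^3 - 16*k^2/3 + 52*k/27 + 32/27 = (k - 8/3)*(k - 2/3)*(k + 1/3)*(k + 2)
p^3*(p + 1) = p^4 + p^3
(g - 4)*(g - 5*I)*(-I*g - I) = -I*g^3 - 5*g^2 + 3*I*g^2 + 15*g + 4*I*g + 20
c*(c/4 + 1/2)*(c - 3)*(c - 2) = c^4/4 - 3*c^3/4 - c^2 + 3*c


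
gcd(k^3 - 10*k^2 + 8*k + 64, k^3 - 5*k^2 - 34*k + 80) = k - 8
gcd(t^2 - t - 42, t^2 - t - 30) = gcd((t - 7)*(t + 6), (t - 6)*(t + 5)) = 1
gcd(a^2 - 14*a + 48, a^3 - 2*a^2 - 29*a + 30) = a - 6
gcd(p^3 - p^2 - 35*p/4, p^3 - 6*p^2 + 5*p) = p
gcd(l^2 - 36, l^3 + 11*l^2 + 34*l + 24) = l + 6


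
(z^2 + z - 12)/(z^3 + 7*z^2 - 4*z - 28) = (z^2 + z - 12)/(z^3 + 7*z^2 - 4*z - 28)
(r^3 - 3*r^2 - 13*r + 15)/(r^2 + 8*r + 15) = (r^2 - 6*r + 5)/(r + 5)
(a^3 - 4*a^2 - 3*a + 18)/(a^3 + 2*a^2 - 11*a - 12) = (a^2 - a - 6)/(a^2 + 5*a + 4)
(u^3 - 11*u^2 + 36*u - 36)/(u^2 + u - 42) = (u^2 - 5*u + 6)/(u + 7)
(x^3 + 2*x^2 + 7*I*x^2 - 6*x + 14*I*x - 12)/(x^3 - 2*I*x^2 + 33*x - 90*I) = (x^2 + x*(2 + I) + 2*I)/(x^2 - 8*I*x - 15)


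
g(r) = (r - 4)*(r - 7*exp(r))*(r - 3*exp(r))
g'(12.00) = 9456427805132.07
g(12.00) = 4450016274365.94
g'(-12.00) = 527.99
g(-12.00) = -2304.01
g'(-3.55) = 61.45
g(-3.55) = -102.98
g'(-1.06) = -8.52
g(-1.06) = -37.02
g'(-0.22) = -70.54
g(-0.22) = -64.73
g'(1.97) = -3017.21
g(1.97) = -1913.09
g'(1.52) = -1527.46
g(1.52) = -922.12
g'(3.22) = -7343.28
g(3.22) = -9640.02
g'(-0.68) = -27.20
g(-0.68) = -43.51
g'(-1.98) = 17.86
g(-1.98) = -42.19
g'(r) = (1 - 7*exp(r))*(r - 4)*(r - 3*exp(r)) + (1 - 3*exp(r))*(r - 4)*(r - 7*exp(r)) + (r - 7*exp(r))*(r - 3*exp(r)) = -10*r^2*exp(r) + 3*r^2 + 42*r*exp(2*r) + 20*r*exp(r) - 8*r - 147*exp(2*r) + 40*exp(r)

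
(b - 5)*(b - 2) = b^2 - 7*b + 10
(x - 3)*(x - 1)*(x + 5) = x^3 + x^2 - 17*x + 15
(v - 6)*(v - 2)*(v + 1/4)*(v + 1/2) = v^4 - 29*v^3/4 + 49*v^2/8 + 8*v + 3/2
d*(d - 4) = d^2 - 4*d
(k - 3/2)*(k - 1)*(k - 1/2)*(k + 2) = k^4 - k^3 - 13*k^2/4 + 19*k/4 - 3/2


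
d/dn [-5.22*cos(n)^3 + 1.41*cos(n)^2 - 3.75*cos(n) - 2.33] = (15.66*cos(n)^2 - 2.82*cos(n) + 3.75)*sin(n)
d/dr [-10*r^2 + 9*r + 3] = 9 - 20*r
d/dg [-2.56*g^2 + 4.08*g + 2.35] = 4.08 - 5.12*g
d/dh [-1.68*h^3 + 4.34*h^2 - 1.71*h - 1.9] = -5.04*h^2 + 8.68*h - 1.71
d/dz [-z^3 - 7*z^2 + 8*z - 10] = -3*z^2 - 14*z + 8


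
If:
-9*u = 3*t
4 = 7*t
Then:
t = 4/7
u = -4/21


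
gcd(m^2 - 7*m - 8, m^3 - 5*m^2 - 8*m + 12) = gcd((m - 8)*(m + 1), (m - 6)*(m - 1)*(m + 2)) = 1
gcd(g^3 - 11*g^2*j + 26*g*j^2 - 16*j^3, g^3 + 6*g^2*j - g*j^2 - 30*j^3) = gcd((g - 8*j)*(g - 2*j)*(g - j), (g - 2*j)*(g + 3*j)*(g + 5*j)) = g - 2*j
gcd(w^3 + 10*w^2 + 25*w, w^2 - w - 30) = w + 5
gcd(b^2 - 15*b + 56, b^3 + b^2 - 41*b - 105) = b - 7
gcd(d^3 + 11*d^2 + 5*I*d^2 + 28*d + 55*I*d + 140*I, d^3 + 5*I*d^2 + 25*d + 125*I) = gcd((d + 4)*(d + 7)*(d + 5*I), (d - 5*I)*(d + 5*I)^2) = d + 5*I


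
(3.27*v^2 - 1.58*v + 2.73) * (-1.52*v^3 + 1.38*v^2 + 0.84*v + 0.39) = -4.9704*v^5 + 6.9142*v^4 - 3.5832*v^3 + 3.7155*v^2 + 1.677*v + 1.0647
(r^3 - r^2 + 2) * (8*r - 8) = 8*r^4 - 16*r^3 + 8*r^2 + 16*r - 16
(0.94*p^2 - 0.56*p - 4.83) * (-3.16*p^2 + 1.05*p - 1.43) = -2.9704*p^4 + 2.7566*p^3 + 13.3306*p^2 - 4.2707*p + 6.9069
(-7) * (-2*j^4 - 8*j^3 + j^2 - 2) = 14*j^4 + 56*j^3 - 7*j^2 + 14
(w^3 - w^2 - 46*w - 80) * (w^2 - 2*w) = w^5 - 3*w^4 - 44*w^3 + 12*w^2 + 160*w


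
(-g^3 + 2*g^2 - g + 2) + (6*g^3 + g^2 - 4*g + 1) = 5*g^3 + 3*g^2 - 5*g + 3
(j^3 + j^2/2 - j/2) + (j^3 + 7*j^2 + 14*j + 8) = 2*j^3 + 15*j^2/2 + 27*j/2 + 8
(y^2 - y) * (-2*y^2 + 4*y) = -2*y^4 + 6*y^3 - 4*y^2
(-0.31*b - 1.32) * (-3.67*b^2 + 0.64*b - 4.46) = 1.1377*b^3 + 4.646*b^2 + 0.5378*b + 5.8872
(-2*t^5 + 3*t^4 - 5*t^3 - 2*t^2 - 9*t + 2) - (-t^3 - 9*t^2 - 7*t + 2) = -2*t^5 + 3*t^4 - 4*t^3 + 7*t^2 - 2*t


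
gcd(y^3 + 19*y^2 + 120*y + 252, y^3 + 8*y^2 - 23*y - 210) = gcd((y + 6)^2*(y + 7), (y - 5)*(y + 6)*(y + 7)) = y^2 + 13*y + 42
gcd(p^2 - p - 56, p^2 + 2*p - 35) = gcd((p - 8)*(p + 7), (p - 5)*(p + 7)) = p + 7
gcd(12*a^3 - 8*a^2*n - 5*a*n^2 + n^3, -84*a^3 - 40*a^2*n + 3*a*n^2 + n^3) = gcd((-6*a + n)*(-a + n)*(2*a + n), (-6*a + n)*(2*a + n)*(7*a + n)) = 12*a^2 + 4*a*n - n^2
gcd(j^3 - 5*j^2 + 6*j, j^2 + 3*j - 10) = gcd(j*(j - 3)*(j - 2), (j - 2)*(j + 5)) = j - 2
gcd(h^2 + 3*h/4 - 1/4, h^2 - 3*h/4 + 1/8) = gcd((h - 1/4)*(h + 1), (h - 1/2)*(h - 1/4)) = h - 1/4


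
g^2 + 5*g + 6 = (g + 2)*(g + 3)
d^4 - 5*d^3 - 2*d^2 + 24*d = d*(d - 4)*(d - 3)*(d + 2)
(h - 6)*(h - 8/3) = h^2 - 26*h/3 + 16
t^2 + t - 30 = (t - 5)*(t + 6)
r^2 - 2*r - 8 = (r - 4)*(r + 2)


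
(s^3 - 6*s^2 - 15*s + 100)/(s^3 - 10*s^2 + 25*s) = (s + 4)/s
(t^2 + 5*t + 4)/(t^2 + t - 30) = (t^2 + 5*t + 4)/(t^2 + t - 30)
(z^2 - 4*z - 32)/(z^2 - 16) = (z - 8)/(z - 4)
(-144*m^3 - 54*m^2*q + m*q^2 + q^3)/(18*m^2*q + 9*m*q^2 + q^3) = (-8*m + q)/q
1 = 1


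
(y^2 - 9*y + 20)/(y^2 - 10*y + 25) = (y - 4)/(y - 5)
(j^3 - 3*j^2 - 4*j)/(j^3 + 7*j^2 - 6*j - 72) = j*(j^2 - 3*j - 4)/(j^3 + 7*j^2 - 6*j - 72)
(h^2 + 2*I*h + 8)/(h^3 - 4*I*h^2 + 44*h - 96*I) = (h + 4*I)/(h^2 - 2*I*h + 48)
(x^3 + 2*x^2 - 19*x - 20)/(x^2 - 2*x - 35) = (x^2 - 3*x - 4)/(x - 7)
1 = 1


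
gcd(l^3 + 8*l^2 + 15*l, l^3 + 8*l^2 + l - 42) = l + 3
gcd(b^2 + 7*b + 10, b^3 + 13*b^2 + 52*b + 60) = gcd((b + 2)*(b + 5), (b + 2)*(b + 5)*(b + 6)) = b^2 + 7*b + 10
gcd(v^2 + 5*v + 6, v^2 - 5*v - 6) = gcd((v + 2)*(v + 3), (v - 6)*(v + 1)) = 1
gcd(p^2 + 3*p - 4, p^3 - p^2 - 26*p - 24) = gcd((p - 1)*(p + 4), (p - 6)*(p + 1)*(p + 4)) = p + 4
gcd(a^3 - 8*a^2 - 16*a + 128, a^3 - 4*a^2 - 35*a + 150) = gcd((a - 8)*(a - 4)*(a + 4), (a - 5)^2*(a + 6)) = 1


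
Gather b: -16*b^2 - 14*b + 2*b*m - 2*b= -16*b^2 + b*(2*m - 16)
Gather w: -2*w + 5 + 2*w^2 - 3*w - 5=2*w^2 - 5*w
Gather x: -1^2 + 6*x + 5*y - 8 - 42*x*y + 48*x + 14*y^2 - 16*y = x*(54 - 42*y) + 14*y^2 - 11*y - 9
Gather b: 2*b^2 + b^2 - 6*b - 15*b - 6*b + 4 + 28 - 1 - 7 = 3*b^2 - 27*b + 24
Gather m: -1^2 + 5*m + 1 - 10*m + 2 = 2 - 5*m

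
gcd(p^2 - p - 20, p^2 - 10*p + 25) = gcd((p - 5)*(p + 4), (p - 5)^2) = p - 5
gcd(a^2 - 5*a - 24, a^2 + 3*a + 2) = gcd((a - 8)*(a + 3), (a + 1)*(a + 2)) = 1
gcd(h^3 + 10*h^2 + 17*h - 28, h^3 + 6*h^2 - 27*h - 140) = h^2 + 11*h + 28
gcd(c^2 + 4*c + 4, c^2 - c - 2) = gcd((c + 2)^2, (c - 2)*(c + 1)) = 1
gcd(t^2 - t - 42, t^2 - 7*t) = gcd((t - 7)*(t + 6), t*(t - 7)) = t - 7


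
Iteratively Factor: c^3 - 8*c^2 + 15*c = (c - 5)*(c^2 - 3*c) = c*(c - 5)*(c - 3)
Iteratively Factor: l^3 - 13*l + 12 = (l - 1)*(l^2 + l - 12) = (l - 3)*(l - 1)*(l + 4)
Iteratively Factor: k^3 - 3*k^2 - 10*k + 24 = (k + 3)*(k^2 - 6*k + 8) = (k - 2)*(k + 3)*(k - 4)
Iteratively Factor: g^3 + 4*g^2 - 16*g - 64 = (g + 4)*(g^2 - 16) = (g + 4)^2*(g - 4)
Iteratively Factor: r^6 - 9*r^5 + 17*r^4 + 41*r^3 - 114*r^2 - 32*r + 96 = (r - 1)*(r^5 - 8*r^4 + 9*r^3 + 50*r^2 - 64*r - 96) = (r - 4)*(r - 1)*(r^4 - 4*r^3 - 7*r^2 + 22*r + 24) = (r - 4)*(r - 1)*(r + 2)*(r^3 - 6*r^2 + 5*r + 12) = (r - 4)*(r - 1)*(r + 1)*(r + 2)*(r^2 - 7*r + 12) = (r - 4)*(r - 3)*(r - 1)*(r + 1)*(r + 2)*(r - 4)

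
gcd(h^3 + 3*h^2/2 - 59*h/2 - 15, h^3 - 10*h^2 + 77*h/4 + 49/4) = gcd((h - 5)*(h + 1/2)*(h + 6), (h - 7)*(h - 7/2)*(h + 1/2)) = h + 1/2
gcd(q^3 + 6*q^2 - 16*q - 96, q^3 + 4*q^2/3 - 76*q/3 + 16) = q^2 + 2*q - 24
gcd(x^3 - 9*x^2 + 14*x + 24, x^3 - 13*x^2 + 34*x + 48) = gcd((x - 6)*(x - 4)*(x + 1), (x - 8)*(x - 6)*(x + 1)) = x^2 - 5*x - 6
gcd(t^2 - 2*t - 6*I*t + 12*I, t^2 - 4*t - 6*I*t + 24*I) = t - 6*I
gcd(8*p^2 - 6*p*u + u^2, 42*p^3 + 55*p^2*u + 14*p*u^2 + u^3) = 1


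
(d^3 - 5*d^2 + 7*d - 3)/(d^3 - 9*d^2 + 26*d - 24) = (d^2 - 2*d + 1)/(d^2 - 6*d + 8)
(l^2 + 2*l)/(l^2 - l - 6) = l/(l - 3)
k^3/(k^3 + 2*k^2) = k/(k + 2)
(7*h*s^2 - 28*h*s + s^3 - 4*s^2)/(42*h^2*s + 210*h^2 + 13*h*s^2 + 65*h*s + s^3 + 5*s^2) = s*(s - 4)/(6*h*s + 30*h + s^2 + 5*s)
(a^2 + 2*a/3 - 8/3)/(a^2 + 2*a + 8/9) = 3*(3*a^2 + 2*a - 8)/(9*a^2 + 18*a + 8)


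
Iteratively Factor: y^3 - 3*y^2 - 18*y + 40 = (y - 2)*(y^2 - y - 20) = (y - 2)*(y + 4)*(y - 5)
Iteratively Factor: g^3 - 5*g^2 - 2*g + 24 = (g + 2)*(g^2 - 7*g + 12) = (g - 3)*(g + 2)*(g - 4)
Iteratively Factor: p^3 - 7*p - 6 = (p - 3)*(p^2 + 3*p + 2) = (p - 3)*(p + 1)*(p + 2)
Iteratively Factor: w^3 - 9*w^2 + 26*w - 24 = (w - 2)*(w^2 - 7*w + 12) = (w - 3)*(w - 2)*(w - 4)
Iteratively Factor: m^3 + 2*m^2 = (m)*(m^2 + 2*m) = m*(m + 2)*(m)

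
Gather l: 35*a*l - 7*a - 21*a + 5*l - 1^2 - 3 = -28*a + l*(35*a + 5) - 4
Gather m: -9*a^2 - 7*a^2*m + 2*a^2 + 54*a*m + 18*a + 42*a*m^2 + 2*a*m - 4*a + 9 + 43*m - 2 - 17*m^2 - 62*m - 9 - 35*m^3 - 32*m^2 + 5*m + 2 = -7*a^2 + 14*a - 35*m^3 + m^2*(42*a - 49) + m*(-7*a^2 + 56*a - 14)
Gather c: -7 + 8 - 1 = 0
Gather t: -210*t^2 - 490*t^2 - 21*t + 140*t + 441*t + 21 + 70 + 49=-700*t^2 + 560*t + 140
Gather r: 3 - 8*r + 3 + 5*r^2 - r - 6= 5*r^2 - 9*r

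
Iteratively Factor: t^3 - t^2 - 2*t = (t - 2)*(t^2 + t) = t*(t - 2)*(t + 1)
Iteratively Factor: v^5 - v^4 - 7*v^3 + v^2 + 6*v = (v)*(v^4 - v^3 - 7*v^2 + v + 6) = v*(v + 2)*(v^3 - 3*v^2 - v + 3) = v*(v - 1)*(v + 2)*(v^2 - 2*v - 3) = v*(v - 3)*(v - 1)*(v + 2)*(v + 1)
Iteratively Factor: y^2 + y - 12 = (y + 4)*(y - 3)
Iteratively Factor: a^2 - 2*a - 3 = (a - 3)*(a + 1)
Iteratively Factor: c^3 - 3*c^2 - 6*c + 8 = (c + 2)*(c^2 - 5*c + 4) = (c - 1)*(c + 2)*(c - 4)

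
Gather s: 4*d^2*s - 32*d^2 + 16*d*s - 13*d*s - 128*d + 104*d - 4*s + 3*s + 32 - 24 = -32*d^2 - 24*d + s*(4*d^2 + 3*d - 1) + 8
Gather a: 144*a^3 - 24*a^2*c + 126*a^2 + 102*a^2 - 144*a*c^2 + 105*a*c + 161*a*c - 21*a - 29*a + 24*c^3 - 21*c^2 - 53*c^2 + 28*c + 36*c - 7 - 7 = 144*a^3 + a^2*(228 - 24*c) + a*(-144*c^2 + 266*c - 50) + 24*c^3 - 74*c^2 + 64*c - 14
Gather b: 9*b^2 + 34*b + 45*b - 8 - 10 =9*b^2 + 79*b - 18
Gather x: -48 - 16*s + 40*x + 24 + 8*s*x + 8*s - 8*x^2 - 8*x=-8*s - 8*x^2 + x*(8*s + 32) - 24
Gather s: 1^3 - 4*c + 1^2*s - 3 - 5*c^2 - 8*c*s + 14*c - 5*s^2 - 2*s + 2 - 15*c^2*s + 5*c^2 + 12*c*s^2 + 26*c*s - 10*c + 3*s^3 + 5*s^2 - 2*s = 12*c*s^2 + 3*s^3 + s*(-15*c^2 + 18*c - 3)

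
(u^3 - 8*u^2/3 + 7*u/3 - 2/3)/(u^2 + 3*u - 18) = (3*u^3 - 8*u^2 + 7*u - 2)/(3*(u^2 + 3*u - 18))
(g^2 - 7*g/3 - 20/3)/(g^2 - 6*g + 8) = (g + 5/3)/(g - 2)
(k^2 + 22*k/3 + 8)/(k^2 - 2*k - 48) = (k + 4/3)/(k - 8)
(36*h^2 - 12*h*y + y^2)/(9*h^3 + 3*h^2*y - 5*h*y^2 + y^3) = (36*h^2 - 12*h*y + y^2)/(9*h^3 + 3*h^2*y - 5*h*y^2 + y^3)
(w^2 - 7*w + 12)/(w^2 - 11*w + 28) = (w - 3)/(w - 7)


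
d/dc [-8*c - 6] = -8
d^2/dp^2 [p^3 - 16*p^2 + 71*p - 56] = 6*p - 32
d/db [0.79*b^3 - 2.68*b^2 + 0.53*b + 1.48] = 2.37*b^2 - 5.36*b + 0.53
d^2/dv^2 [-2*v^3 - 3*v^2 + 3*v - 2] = -12*v - 6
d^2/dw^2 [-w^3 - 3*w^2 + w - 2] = -6*w - 6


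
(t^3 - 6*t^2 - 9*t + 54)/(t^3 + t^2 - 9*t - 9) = (t - 6)/(t + 1)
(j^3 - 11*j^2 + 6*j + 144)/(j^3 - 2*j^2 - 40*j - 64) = (j^2 - 3*j - 18)/(j^2 + 6*j + 8)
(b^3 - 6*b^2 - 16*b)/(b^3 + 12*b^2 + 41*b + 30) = b*(b^2 - 6*b - 16)/(b^3 + 12*b^2 + 41*b + 30)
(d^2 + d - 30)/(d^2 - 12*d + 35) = (d + 6)/(d - 7)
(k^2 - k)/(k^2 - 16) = k*(k - 1)/(k^2 - 16)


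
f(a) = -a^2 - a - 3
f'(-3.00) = 5.00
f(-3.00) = -9.00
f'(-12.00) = 23.00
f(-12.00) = -135.00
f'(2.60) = -6.20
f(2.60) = -12.36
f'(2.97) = -6.94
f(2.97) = -14.79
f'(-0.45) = -0.10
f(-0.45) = -2.75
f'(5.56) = -12.12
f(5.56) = -39.47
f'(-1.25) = 1.50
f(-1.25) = -3.31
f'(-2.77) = 4.54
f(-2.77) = -7.90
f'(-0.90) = 0.80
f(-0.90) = -2.91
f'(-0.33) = -0.34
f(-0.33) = -2.78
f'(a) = -2*a - 1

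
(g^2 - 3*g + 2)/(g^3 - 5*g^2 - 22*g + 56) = (g - 1)/(g^2 - 3*g - 28)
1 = 1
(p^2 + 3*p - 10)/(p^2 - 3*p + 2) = (p + 5)/(p - 1)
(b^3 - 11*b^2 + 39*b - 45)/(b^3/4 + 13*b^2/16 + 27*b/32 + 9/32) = 32*(b^3 - 11*b^2 + 39*b - 45)/(8*b^3 + 26*b^2 + 27*b + 9)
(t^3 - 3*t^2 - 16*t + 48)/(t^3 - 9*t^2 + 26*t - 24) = (t + 4)/(t - 2)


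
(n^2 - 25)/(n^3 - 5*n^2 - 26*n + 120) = (n - 5)/(n^2 - 10*n + 24)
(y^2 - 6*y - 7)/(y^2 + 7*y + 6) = (y - 7)/(y + 6)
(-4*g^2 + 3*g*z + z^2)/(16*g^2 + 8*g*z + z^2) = (-g + z)/(4*g + z)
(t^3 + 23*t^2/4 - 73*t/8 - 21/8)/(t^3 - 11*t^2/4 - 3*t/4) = (2*t^2 + 11*t - 21)/(2*t*(t - 3))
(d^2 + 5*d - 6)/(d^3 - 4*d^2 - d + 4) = (d + 6)/(d^2 - 3*d - 4)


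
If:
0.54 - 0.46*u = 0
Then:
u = 1.17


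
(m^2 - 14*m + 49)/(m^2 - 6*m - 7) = (m - 7)/(m + 1)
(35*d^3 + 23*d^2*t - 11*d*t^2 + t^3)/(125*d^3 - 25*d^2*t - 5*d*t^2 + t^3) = (-7*d^2 - 6*d*t + t^2)/(-25*d^2 + t^2)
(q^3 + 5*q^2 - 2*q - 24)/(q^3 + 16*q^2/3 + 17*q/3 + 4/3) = 3*(q^2 + q - 6)/(3*q^2 + 4*q + 1)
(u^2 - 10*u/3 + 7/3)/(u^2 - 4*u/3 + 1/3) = (3*u - 7)/(3*u - 1)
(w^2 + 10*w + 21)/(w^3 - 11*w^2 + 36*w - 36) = (w^2 + 10*w + 21)/(w^3 - 11*w^2 + 36*w - 36)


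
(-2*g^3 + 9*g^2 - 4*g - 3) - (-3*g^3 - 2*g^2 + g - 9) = g^3 + 11*g^2 - 5*g + 6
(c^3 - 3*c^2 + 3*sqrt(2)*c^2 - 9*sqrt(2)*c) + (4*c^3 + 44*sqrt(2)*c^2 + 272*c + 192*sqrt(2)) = 5*c^3 - 3*c^2 + 47*sqrt(2)*c^2 - 9*sqrt(2)*c + 272*c + 192*sqrt(2)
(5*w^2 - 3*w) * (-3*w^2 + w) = -15*w^4 + 14*w^3 - 3*w^2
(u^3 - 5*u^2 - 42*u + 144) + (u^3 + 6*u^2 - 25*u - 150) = 2*u^3 + u^2 - 67*u - 6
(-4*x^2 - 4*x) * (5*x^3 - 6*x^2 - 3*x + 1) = -20*x^5 + 4*x^4 + 36*x^3 + 8*x^2 - 4*x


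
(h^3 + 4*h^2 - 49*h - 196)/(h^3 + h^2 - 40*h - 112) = (h + 7)/(h + 4)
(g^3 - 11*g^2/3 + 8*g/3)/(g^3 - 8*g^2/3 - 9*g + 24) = g*(g - 1)/(g^2 - 9)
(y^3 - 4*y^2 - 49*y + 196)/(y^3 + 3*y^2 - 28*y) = (y - 7)/y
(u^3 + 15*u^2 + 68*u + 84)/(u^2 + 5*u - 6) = (u^2 + 9*u + 14)/(u - 1)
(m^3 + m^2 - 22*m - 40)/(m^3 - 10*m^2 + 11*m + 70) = (m + 4)/(m - 7)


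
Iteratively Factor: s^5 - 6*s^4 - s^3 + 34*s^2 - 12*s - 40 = (s - 2)*(s^4 - 4*s^3 - 9*s^2 + 16*s + 20) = (s - 2)*(s + 2)*(s^3 - 6*s^2 + 3*s + 10) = (s - 2)*(s + 1)*(s + 2)*(s^2 - 7*s + 10) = (s - 5)*(s - 2)*(s + 1)*(s + 2)*(s - 2)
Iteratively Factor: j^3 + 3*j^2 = (j)*(j^2 + 3*j) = j^2*(j + 3)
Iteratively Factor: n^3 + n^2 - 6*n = (n - 2)*(n^2 + 3*n) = (n - 2)*(n + 3)*(n)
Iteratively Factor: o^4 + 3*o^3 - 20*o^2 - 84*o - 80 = (o - 5)*(o^3 + 8*o^2 + 20*o + 16) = (o - 5)*(o + 2)*(o^2 + 6*o + 8) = (o - 5)*(o + 2)*(o + 4)*(o + 2)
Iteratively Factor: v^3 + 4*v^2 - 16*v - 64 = (v - 4)*(v^2 + 8*v + 16) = (v - 4)*(v + 4)*(v + 4)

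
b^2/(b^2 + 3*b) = b/(b + 3)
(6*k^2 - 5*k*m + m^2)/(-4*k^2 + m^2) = (-3*k + m)/(2*k + m)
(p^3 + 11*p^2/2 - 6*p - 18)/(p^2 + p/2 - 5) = (2*p^2 + 15*p + 18)/(2*p + 5)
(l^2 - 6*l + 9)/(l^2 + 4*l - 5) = (l^2 - 6*l + 9)/(l^2 + 4*l - 5)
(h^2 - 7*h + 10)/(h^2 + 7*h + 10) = (h^2 - 7*h + 10)/(h^2 + 7*h + 10)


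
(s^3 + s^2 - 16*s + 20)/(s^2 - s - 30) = (s^2 - 4*s + 4)/(s - 6)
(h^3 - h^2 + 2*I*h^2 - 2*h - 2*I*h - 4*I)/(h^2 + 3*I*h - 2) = (h^2 - h - 2)/(h + I)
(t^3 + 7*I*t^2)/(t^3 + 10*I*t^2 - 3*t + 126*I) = t^2/(t^2 + 3*I*t + 18)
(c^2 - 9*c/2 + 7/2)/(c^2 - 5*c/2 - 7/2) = (c - 1)/(c + 1)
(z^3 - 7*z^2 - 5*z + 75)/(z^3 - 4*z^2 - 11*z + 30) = (z - 5)/(z - 2)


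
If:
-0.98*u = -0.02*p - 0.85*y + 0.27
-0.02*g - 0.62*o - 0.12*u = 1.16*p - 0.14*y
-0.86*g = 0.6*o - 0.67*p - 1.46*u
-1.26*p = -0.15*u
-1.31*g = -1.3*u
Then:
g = 0.05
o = 0.06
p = 0.01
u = 0.05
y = 0.38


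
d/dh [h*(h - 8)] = 2*h - 8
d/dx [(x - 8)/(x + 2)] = 10/(x + 2)^2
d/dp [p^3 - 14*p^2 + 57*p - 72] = 3*p^2 - 28*p + 57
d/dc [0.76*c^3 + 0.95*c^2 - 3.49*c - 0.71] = 2.28*c^2 + 1.9*c - 3.49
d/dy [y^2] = 2*y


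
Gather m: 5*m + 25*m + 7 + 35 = 30*m + 42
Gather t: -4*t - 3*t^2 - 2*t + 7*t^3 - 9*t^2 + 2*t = 7*t^3 - 12*t^2 - 4*t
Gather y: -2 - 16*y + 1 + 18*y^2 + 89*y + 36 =18*y^2 + 73*y + 35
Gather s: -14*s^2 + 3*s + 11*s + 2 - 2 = -14*s^2 + 14*s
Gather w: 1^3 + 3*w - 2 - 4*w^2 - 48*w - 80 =-4*w^2 - 45*w - 81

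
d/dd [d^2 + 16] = 2*d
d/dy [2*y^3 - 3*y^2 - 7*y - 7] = 6*y^2 - 6*y - 7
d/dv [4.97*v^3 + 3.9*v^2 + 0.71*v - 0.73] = 14.91*v^2 + 7.8*v + 0.71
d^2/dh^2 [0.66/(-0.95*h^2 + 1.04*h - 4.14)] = (1.1913*h^2 - 1.30416*h - 0.66*(1.9*h - 1.04)*(3.8*h - 2.08) + 5.19156)/(0.95*h^2 - 1.04*h + 4.14)^3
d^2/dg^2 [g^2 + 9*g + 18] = 2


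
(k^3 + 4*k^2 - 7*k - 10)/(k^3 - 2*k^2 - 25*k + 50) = (k + 1)/(k - 5)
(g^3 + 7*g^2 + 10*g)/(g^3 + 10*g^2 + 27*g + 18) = g*(g^2 + 7*g + 10)/(g^3 + 10*g^2 + 27*g + 18)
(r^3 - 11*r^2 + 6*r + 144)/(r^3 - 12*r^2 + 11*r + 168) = (r - 6)/(r - 7)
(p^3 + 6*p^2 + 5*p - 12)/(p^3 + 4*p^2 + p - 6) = (p + 4)/(p + 2)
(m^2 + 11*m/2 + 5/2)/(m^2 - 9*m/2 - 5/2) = (m + 5)/(m - 5)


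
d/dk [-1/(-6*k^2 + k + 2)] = (1 - 12*k)/(-6*k^2 + k + 2)^2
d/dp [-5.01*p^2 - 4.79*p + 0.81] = -10.02*p - 4.79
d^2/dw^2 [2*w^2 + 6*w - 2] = 4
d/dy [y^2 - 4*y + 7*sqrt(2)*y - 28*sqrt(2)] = 2*y - 4 + 7*sqrt(2)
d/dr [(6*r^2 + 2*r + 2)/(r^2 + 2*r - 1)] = 2*(5*r^2 - 8*r - 3)/(r^4 + 4*r^3 + 2*r^2 - 4*r + 1)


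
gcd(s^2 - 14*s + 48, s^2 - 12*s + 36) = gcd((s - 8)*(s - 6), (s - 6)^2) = s - 6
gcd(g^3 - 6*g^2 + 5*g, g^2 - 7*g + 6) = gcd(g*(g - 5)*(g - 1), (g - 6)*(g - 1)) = g - 1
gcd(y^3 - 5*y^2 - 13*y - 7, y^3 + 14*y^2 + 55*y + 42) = y + 1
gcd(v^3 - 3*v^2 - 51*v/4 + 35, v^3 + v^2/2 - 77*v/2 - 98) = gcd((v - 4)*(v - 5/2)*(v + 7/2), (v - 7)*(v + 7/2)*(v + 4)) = v + 7/2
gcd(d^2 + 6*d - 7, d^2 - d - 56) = d + 7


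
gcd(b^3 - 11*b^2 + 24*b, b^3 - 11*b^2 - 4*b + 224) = b - 8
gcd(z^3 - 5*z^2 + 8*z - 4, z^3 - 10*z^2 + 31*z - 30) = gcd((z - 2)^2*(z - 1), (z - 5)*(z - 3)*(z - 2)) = z - 2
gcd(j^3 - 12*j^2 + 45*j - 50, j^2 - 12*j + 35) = j - 5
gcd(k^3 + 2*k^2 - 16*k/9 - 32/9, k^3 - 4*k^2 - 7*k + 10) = k + 2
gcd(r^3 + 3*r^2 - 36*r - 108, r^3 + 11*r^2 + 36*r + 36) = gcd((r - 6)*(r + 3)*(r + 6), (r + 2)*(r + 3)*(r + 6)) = r^2 + 9*r + 18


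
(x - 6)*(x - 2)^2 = x^3 - 10*x^2 + 28*x - 24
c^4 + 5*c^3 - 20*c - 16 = (c - 2)*(c + 1)*(c + 2)*(c + 4)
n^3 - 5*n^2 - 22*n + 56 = (n - 7)*(n - 2)*(n + 4)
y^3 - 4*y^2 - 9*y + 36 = (y - 4)*(y - 3)*(y + 3)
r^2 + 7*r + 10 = (r + 2)*(r + 5)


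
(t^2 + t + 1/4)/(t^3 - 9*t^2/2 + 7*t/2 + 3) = (t + 1/2)/(t^2 - 5*t + 6)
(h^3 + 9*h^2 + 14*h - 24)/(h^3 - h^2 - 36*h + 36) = (h + 4)/(h - 6)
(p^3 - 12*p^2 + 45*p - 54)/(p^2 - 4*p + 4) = (p^3 - 12*p^2 + 45*p - 54)/(p^2 - 4*p + 4)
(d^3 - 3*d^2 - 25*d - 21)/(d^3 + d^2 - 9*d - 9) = (d - 7)/(d - 3)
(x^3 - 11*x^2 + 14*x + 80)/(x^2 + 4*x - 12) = (x^3 - 11*x^2 + 14*x + 80)/(x^2 + 4*x - 12)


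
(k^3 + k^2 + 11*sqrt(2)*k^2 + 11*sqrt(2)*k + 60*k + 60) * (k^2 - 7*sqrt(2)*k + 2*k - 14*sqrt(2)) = k^5 + 3*k^4 + 4*sqrt(2)*k^4 - 92*k^3 + 12*sqrt(2)*k^3 - 412*sqrt(2)*k^2 - 282*k^2 - 1260*sqrt(2)*k - 188*k - 840*sqrt(2)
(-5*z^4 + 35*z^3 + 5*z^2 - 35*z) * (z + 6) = -5*z^5 + 5*z^4 + 215*z^3 - 5*z^2 - 210*z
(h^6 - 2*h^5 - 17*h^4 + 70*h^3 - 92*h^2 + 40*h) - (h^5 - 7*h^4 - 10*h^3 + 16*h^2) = h^6 - 3*h^5 - 10*h^4 + 80*h^3 - 108*h^2 + 40*h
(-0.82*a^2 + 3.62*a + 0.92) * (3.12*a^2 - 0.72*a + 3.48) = -2.5584*a^4 + 11.8848*a^3 - 2.5896*a^2 + 11.9352*a + 3.2016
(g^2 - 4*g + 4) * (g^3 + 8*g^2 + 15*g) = g^5 + 4*g^4 - 13*g^3 - 28*g^2 + 60*g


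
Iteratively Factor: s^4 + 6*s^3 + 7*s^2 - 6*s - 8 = (s + 4)*(s^3 + 2*s^2 - s - 2) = (s - 1)*(s + 4)*(s^2 + 3*s + 2) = (s - 1)*(s + 1)*(s + 4)*(s + 2)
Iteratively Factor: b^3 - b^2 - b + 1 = (b + 1)*(b^2 - 2*b + 1) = (b - 1)*(b + 1)*(b - 1)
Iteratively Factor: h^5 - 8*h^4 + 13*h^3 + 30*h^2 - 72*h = (h)*(h^4 - 8*h^3 + 13*h^2 + 30*h - 72) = h*(h - 3)*(h^3 - 5*h^2 - 2*h + 24) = h*(h - 4)*(h - 3)*(h^2 - h - 6) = h*(h - 4)*(h - 3)*(h + 2)*(h - 3)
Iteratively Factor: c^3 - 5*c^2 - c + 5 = (c - 5)*(c^2 - 1) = (c - 5)*(c + 1)*(c - 1)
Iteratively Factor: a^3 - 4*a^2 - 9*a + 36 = (a - 4)*(a^2 - 9) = (a - 4)*(a - 3)*(a + 3)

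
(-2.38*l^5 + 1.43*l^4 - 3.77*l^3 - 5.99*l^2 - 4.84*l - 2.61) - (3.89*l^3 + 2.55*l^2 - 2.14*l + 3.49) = -2.38*l^5 + 1.43*l^4 - 7.66*l^3 - 8.54*l^2 - 2.7*l - 6.1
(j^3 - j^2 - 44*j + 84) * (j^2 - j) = j^5 - 2*j^4 - 43*j^3 + 128*j^2 - 84*j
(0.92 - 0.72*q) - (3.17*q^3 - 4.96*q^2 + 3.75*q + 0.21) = -3.17*q^3 + 4.96*q^2 - 4.47*q + 0.71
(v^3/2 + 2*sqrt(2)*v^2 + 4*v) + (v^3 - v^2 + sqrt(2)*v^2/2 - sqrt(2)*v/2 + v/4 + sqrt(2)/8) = 3*v^3/2 - v^2 + 5*sqrt(2)*v^2/2 - sqrt(2)*v/2 + 17*v/4 + sqrt(2)/8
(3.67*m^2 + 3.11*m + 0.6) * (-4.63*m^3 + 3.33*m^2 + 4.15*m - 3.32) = -16.9921*m^5 - 2.1782*m^4 + 22.8088*m^3 + 2.7201*m^2 - 7.8352*m - 1.992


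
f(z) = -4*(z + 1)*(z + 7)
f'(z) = -8*z - 32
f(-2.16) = 22.46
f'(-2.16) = -14.72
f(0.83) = -57.32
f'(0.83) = -38.64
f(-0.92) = -1.95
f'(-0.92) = -24.64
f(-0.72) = -7.03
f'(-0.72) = -26.24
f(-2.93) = 31.42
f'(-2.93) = -8.56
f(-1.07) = 1.66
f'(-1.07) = -23.44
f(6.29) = -387.54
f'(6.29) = -82.32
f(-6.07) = 18.86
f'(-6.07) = 16.56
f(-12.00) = -220.00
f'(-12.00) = 64.00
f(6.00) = -364.00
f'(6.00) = -80.00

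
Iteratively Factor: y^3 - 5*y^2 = (y)*(y^2 - 5*y) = y*(y - 5)*(y)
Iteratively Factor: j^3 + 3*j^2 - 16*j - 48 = (j + 4)*(j^2 - j - 12) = (j - 4)*(j + 4)*(j + 3)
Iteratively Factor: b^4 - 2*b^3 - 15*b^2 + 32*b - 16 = (b - 4)*(b^3 + 2*b^2 - 7*b + 4) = (b - 4)*(b + 4)*(b^2 - 2*b + 1) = (b - 4)*(b - 1)*(b + 4)*(b - 1)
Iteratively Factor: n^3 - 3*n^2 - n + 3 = (n - 1)*(n^2 - 2*n - 3) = (n - 3)*(n - 1)*(n + 1)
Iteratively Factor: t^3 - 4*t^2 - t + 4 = (t - 4)*(t^2 - 1) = (t - 4)*(t + 1)*(t - 1)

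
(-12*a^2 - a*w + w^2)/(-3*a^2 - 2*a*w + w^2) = (12*a^2 + a*w - w^2)/(3*a^2 + 2*a*w - w^2)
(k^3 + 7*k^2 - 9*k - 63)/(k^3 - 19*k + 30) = (k^2 + 10*k + 21)/(k^2 + 3*k - 10)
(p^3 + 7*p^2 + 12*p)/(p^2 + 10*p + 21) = p*(p + 4)/(p + 7)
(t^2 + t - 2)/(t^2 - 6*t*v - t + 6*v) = (t + 2)/(t - 6*v)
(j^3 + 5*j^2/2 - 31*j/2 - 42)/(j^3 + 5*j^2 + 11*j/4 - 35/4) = 2*(j^2 - j - 12)/(2*j^2 + 3*j - 5)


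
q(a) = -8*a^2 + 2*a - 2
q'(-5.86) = 95.76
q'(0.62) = -7.92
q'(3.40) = -52.40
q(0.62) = -3.84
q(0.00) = -2.00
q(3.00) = -68.00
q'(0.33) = -3.28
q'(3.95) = -61.20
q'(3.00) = -46.00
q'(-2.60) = 43.60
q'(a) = 2 - 16*a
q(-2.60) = -61.28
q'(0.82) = -11.12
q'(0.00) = 2.00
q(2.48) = -46.24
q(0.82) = -5.74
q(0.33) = -2.21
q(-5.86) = -288.44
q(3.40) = -87.68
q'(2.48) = -37.68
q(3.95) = -118.92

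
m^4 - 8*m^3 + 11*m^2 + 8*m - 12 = (m - 6)*(m - 2)*(m - 1)*(m + 1)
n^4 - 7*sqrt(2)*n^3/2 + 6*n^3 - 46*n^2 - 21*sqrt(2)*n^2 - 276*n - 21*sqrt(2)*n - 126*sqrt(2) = (n + 6)*(n - 7*sqrt(2))*(n + sqrt(2)/2)*(n + 3*sqrt(2))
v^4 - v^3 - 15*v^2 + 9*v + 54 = (v - 3)^2*(v + 2)*(v + 3)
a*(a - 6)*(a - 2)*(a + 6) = a^4 - 2*a^3 - 36*a^2 + 72*a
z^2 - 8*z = z*(z - 8)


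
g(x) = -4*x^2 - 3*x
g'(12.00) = -99.00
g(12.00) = -612.00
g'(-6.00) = 45.00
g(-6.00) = -126.00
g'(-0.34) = -0.28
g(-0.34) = 0.56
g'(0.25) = -5.00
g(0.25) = -1.00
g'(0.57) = -7.56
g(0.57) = -3.01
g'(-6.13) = 46.04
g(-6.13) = -131.92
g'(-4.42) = 32.36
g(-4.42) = -64.89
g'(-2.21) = 14.68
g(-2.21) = -12.91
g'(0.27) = -5.16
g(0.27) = -1.10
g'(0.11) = -3.88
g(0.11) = -0.38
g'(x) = -8*x - 3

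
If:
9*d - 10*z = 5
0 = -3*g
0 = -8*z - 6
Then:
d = -5/18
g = 0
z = -3/4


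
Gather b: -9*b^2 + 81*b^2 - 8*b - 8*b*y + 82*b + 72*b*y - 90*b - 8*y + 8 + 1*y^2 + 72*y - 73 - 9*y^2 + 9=72*b^2 + b*(64*y - 16) - 8*y^2 + 64*y - 56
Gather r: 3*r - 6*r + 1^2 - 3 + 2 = -3*r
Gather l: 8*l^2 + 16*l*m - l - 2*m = 8*l^2 + l*(16*m - 1) - 2*m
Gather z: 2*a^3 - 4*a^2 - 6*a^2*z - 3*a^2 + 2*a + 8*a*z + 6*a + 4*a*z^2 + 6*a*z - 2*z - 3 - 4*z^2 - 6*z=2*a^3 - 7*a^2 + 8*a + z^2*(4*a - 4) + z*(-6*a^2 + 14*a - 8) - 3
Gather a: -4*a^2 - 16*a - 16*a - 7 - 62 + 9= -4*a^2 - 32*a - 60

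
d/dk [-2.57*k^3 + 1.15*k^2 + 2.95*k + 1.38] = -7.71*k^2 + 2.3*k + 2.95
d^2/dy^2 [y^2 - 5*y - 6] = 2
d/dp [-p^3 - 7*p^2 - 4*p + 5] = -3*p^2 - 14*p - 4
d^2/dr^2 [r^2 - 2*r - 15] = 2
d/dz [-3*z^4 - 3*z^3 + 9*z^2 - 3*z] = -12*z^3 - 9*z^2 + 18*z - 3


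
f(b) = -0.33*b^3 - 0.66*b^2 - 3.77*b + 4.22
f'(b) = -0.99*b^2 - 1.32*b - 3.77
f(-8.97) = 223.11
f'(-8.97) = -71.59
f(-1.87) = 11.12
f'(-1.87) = -4.76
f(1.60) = -4.85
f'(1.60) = -8.42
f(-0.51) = 6.01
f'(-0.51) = -3.35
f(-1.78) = 10.70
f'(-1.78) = -4.56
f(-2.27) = 13.24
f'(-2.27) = -5.87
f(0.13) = 3.72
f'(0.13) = -3.96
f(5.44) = -88.95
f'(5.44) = -40.25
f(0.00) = 4.22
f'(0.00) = -3.77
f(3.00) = -21.94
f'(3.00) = -16.64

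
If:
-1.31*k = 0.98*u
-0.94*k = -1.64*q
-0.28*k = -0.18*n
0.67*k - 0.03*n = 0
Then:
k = 0.00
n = 0.00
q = 0.00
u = 0.00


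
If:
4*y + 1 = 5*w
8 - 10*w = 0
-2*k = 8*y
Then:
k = -3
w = 4/5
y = 3/4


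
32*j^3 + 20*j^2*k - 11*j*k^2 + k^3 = (-8*j + k)*(-4*j + k)*(j + k)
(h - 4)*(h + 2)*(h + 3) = h^3 + h^2 - 14*h - 24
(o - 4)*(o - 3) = o^2 - 7*o + 12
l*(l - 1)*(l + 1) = l^3 - l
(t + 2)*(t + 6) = t^2 + 8*t + 12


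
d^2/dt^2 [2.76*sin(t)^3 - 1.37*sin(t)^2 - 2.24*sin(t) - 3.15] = 0.169999999999998*sin(t) + 6.21*sin(3*t) - 2.74*cos(2*t)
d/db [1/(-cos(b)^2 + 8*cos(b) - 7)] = 2*(4 - cos(b))*sin(b)/(cos(b)^2 - 8*cos(b) + 7)^2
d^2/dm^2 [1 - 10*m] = 0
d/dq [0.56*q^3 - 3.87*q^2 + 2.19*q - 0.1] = 1.68*q^2 - 7.74*q + 2.19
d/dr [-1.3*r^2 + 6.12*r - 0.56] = 6.12 - 2.6*r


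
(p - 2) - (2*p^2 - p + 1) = -2*p^2 + 2*p - 3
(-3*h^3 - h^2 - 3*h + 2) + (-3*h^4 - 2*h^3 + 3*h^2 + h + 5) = -3*h^4 - 5*h^3 + 2*h^2 - 2*h + 7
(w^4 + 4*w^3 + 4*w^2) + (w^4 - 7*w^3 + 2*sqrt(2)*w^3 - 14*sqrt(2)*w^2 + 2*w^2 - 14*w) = 2*w^4 - 3*w^3 + 2*sqrt(2)*w^3 - 14*sqrt(2)*w^2 + 6*w^2 - 14*w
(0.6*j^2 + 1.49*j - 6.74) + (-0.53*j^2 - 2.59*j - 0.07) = 0.07*j^2 - 1.1*j - 6.81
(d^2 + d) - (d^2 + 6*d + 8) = -5*d - 8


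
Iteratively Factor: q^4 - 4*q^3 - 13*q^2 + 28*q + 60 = (q - 3)*(q^3 - q^2 - 16*q - 20) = (q - 3)*(q + 2)*(q^2 - 3*q - 10) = (q - 3)*(q + 2)^2*(q - 5)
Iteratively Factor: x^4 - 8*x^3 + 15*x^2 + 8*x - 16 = (x - 4)*(x^3 - 4*x^2 - x + 4) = (x - 4)*(x - 1)*(x^2 - 3*x - 4) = (x - 4)^2*(x - 1)*(x + 1)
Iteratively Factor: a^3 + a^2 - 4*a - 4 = (a + 1)*(a^2 - 4) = (a + 1)*(a + 2)*(a - 2)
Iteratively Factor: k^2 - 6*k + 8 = (k - 2)*(k - 4)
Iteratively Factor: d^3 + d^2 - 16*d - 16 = (d + 1)*(d^2 - 16) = (d + 1)*(d + 4)*(d - 4)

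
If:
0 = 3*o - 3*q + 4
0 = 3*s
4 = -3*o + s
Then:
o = -4/3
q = 0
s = 0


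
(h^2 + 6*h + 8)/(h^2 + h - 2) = (h + 4)/(h - 1)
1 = 1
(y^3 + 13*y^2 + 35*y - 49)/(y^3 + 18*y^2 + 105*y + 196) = (y - 1)/(y + 4)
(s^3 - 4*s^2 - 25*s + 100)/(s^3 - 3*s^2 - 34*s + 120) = (s + 5)/(s + 6)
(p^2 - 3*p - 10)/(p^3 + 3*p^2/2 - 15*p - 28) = 2*(p - 5)/(2*p^2 - p - 28)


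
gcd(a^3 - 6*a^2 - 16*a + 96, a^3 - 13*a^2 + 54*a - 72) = a^2 - 10*a + 24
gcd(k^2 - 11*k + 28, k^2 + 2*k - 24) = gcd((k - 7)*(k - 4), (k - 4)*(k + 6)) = k - 4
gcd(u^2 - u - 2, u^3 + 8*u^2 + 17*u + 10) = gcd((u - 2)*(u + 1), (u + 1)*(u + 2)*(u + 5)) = u + 1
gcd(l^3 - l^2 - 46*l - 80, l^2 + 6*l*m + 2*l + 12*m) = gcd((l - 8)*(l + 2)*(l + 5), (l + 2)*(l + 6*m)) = l + 2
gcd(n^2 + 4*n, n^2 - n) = n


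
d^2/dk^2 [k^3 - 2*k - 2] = 6*k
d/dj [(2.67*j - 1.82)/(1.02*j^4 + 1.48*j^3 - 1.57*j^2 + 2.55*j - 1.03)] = (-8.1702*j^4 - 0.477599999999999*j^3 + 12.2727*j^2 - 5.7148*j + 1.8909)/(1.0404*j^8 + 3.0192*j^7 - 1.0124*j^6 + 0.5548*j^5 + 7.9117*j^4 - 11.0558*j^3 + 9.7367*j^2 - 5.253*j + 1.0609)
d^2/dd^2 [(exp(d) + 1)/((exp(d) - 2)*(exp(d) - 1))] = (exp(4*d) + 7*exp(3*d) - 21*exp(2*d) + 7*exp(d) + 10)*exp(d)/(exp(6*d) - 9*exp(5*d) + 33*exp(4*d) - 63*exp(3*d) + 66*exp(2*d) - 36*exp(d) + 8)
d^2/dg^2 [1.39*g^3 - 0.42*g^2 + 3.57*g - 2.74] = 8.34*g - 0.84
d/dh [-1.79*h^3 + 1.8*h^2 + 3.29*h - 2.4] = -5.37*h^2 + 3.6*h + 3.29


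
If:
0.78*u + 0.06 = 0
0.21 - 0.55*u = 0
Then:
No Solution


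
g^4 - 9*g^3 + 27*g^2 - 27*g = g*(g - 3)^3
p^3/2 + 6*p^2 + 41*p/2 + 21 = (p/2 + 1)*(p + 3)*(p + 7)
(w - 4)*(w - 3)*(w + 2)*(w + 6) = w^4 + w^3 - 32*w^2 + 12*w + 144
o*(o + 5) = o^2 + 5*o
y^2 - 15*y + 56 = (y - 8)*(y - 7)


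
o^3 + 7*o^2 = o^2*(o + 7)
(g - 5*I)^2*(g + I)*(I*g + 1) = I*g^4 + 10*g^3 - 24*I*g^2 + 10*g - 25*I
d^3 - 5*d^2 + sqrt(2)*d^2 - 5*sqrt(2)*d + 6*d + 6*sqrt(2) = (d - 3)*(d - 2)*(d + sqrt(2))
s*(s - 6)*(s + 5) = s^3 - s^2 - 30*s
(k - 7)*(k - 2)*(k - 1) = k^3 - 10*k^2 + 23*k - 14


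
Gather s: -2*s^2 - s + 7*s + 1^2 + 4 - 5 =-2*s^2 + 6*s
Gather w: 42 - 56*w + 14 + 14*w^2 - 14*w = 14*w^2 - 70*w + 56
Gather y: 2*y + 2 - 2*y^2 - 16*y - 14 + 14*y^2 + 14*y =12*y^2 - 12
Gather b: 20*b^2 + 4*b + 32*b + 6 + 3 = 20*b^2 + 36*b + 9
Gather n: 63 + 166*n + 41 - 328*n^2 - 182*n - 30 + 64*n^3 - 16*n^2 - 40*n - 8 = 64*n^3 - 344*n^2 - 56*n + 66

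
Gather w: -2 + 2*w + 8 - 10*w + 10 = 16 - 8*w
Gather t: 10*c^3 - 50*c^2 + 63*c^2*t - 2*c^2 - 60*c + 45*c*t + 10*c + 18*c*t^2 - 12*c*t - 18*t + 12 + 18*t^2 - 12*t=10*c^3 - 52*c^2 - 50*c + t^2*(18*c + 18) + t*(63*c^2 + 33*c - 30) + 12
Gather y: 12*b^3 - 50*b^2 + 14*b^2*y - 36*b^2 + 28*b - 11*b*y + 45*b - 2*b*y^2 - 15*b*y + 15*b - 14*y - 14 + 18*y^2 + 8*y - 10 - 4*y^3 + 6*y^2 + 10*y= 12*b^3 - 86*b^2 + 88*b - 4*y^3 + y^2*(24 - 2*b) + y*(14*b^2 - 26*b + 4) - 24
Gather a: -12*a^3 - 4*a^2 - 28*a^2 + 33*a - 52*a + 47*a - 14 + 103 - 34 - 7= -12*a^3 - 32*a^2 + 28*a + 48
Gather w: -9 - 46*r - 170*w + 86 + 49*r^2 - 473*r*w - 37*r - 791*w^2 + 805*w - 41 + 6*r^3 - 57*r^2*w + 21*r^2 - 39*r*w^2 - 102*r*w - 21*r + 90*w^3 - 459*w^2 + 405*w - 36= 6*r^3 + 70*r^2 - 104*r + 90*w^3 + w^2*(-39*r - 1250) + w*(-57*r^2 - 575*r + 1040)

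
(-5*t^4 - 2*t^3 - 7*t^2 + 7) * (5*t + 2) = -25*t^5 - 20*t^4 - 39*t^3 - 14*t^2 + 35*t + 14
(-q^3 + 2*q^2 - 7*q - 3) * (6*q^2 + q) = -6*q^5 + 11*q^4 - 40*q^3 - 25*q^2 - 3*q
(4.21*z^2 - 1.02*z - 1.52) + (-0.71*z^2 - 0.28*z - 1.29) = 3.5*z^2 - 1.3*z - 2.81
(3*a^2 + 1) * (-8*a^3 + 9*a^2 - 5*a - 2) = -24*a^5 + 27*a^4 - 23*a^3 + 3*a^2 - 5*a - 2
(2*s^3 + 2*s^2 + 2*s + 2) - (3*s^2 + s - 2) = 2*s^3 - s^2 + s + 4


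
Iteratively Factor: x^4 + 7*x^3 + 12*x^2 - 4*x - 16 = (x + 2)*(x^3 + 5*x^2 + 2*x - 8) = (x - 1)*(x + 2)*(x^2 + 6*x + 8) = (x - 1)*(x + 2)^2*(x + 4)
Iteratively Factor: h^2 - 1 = (h - 1)*(h + 1)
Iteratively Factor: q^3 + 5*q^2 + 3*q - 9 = (q + 3)*(q^2 + 2*q - 3) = (q - 1)*(q + 3)*(q + 3)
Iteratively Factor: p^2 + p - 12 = (p + 4)*(p - 3)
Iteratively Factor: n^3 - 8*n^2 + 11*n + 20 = (n - 5)*(n^2 - 3*n - 4) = (n - 5)*(n + 1)*(n - 4)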